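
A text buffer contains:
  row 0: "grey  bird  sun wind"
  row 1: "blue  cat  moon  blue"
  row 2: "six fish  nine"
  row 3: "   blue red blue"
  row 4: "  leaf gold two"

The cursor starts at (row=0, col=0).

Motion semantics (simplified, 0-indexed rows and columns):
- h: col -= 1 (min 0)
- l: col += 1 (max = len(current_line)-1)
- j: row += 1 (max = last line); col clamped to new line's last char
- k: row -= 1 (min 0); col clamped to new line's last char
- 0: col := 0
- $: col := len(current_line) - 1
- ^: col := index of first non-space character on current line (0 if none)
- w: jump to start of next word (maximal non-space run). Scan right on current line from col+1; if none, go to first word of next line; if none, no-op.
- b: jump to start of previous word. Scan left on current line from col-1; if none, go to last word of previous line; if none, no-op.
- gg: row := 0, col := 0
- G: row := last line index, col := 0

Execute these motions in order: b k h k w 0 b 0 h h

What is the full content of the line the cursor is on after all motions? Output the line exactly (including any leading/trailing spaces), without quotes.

Answer: grey  bird  sun wind

Derivation:
After 1 (b): row=0 col=0 char='g'
After 2 (k): row=0 col=0 char='g'
After 3 (h): row=0 col=0 char='g'
After 4 (k): row=0 col=0 char='g'
After 5 (w): row=0 col=6 char='b'
After 6 (0): row=0 col=0 char='g'
After 7 (b): row=0 col=0 char='g'
After 8 (0): row=0 col=0 char='g'
After 9 (h): row=0 col=0 char='g'
After 10 (h): row=0 col=0 char='g'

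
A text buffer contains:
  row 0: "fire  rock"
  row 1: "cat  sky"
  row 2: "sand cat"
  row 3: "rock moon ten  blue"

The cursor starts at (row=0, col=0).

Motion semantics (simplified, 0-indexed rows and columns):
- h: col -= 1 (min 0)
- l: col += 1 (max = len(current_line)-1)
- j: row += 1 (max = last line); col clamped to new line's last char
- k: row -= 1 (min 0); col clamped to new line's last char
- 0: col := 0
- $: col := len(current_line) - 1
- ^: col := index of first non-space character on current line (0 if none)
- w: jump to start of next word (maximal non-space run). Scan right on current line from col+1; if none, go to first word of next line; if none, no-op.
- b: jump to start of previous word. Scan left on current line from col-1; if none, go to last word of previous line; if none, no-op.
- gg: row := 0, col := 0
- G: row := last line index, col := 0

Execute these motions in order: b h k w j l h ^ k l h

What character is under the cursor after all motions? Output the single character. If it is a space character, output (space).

Answer: f

Derivation:
After 1 (b): row=0 col=0 char='f'
After 2 (h): row=0 col=0 char='f'
After 3 (k): row=0 col=0 char='f'
After 4 (w): row=0 col=6 char='r'
After 5 (j): row=1 col=6 char='k'
After 6 (l): row=1 col=7 char='y'
After 7 (h): row=1 col=6 char='k'
After 8 (^): row=1 col=0 char='c'
After 9 (k): row=0 col=0 char='f'
After 10 (l): row=0 col=1 char='i'
After 11 (h): row=0 col=0 char='f'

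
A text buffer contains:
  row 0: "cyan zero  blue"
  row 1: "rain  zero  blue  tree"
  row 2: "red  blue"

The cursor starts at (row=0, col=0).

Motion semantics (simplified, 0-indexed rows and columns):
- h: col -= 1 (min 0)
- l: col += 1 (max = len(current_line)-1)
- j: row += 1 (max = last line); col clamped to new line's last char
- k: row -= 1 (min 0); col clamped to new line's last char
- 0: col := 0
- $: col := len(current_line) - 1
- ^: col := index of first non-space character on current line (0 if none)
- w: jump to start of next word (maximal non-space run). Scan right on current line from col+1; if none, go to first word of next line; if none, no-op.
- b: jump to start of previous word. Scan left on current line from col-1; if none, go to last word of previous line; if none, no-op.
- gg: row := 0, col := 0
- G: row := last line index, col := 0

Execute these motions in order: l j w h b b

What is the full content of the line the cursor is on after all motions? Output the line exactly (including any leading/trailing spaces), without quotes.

After 1 (l): row=0 col=1 char='y'
After 2 (j): row=1 col=1 char='a'
After 3 (w): row=1 col=6 char='z'
After 4 (h): row=1 col=5 char='_'
After 5 (b): row=1 col=0 char='r'
After 6 (b): row=0 col=11 char='b'

Answer: cyan zero  blue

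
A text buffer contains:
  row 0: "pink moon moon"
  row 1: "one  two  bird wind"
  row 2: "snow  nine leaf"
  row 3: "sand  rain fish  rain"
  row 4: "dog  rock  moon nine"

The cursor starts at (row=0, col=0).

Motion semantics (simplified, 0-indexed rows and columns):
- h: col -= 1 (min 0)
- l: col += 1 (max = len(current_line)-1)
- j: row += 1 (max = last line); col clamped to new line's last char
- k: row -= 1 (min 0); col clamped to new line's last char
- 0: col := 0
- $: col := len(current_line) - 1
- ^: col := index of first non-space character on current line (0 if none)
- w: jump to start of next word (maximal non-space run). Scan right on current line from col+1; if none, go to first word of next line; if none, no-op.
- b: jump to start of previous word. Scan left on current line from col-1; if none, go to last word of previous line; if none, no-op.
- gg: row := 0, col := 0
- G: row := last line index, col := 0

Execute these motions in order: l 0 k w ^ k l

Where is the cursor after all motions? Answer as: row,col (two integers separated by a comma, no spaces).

After 1 (l): row=0 col=1 char='i'
After 2 (0): row=0 col=0 char='p'
After 3 (k): row=0 col=0 char='p'
After 4 (w): row=0 col=5 char='m'
After 5 (^): row=0 col=0 char='p'
After 6 (k): row=0 col=0 char='p'
After 7 (l): row=0 col=1 char='i'

Answer: 0,1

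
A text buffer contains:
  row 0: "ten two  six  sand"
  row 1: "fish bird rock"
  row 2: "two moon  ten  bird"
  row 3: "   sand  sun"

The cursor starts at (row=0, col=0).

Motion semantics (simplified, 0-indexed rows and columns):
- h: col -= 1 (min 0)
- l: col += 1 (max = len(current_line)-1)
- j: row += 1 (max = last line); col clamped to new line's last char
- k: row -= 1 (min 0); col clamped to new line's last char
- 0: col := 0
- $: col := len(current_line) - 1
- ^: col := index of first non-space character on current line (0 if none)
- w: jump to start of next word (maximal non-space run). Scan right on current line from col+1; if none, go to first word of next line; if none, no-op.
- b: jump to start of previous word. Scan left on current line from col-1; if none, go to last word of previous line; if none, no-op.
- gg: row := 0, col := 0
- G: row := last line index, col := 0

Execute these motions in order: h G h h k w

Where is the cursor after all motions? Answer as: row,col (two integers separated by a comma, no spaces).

After 1 (h): row=0 col=0 char='t'
After 2 (G): row=3 col=0 char='_'
After 3 (h): row=3 col=0 char='_'
After 4 (h): row=3 col=0 char='_'
After 5 (k): row=2 col=0 char='t'
After 6 (w): row=2 col=4 char='m'

Answer: 2,4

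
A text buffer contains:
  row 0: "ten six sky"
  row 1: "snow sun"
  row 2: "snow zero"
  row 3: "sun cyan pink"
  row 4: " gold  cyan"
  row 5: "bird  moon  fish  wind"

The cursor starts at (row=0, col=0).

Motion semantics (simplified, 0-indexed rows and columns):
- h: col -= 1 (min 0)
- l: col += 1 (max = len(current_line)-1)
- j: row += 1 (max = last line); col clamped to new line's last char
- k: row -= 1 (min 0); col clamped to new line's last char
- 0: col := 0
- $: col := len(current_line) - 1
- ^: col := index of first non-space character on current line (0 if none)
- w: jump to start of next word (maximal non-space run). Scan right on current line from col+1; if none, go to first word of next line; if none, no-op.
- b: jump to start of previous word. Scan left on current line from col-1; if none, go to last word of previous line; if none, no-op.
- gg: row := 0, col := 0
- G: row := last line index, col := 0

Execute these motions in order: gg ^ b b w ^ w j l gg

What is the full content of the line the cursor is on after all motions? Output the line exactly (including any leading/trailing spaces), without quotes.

After 1 (gg): row=0 col=0 char='t'
After 2 (^): row=0 col=0 char='t'
After 3 (b): row=0 col=0 char='t'
After 4 (b): row=0 col=0 char='t'
After 5 (w): row=0 col=4 char='s'
After 6 (^): row=0 col=0 char='t'
After 7 (w): row=0 col=4 char='s'
After 8 (j): row=1 col=4 char='_'
After 9 (l): row=1 col=5 char='s'
After 10 (gg): row=0 col=0 char='t'

Answer: ten six sky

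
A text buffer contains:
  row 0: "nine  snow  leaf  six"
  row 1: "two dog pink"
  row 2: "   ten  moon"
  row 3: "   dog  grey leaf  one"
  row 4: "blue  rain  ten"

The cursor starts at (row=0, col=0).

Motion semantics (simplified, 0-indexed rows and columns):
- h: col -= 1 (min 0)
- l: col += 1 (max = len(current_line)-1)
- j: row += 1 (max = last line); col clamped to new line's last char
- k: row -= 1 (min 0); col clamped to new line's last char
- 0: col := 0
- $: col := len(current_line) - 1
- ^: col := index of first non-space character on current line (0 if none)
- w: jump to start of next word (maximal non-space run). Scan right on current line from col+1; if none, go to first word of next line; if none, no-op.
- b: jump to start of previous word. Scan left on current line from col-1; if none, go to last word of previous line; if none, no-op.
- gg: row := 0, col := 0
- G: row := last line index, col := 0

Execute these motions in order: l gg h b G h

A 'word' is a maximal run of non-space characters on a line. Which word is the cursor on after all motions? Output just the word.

Answer: blue

Derivation:
After 1 (l): row=0 col=1 char='i'
After 2 (gg): row=0 col=0 char='n'
After 3 (h): row=0 col=0 char='n'
After 4 (b): row=0 col=0 char='n'
After 5 (G): row=4 col=0 char='b'
After 6 (h): row=4 col=0 char='b'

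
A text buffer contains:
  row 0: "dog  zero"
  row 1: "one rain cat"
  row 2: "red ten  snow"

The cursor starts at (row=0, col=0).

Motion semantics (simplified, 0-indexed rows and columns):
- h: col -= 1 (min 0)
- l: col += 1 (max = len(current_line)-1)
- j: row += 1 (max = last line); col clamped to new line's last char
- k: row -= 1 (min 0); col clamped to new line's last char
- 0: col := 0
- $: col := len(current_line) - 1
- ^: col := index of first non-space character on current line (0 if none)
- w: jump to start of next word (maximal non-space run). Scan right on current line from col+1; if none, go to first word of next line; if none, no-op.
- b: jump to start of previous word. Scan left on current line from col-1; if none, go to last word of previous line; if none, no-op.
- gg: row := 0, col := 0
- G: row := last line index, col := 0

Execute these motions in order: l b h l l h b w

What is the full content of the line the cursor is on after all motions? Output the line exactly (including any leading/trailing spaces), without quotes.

After 1 (l): row=0 col=1 char='o'
After 2 (b): row=0 col=0 char='d'
After 3 (h): row=0 col=0 char='d'
After 4 (l): row=0 col=1 char='o'
After 5 (l): row=0 col=2 char='g'
After 6 (h): row=0 col=1 char='o'
After 7 (b): row=0 col=0 char='d'
After 8 (w): row=0 col=5 char='z'

Answer: dog  zero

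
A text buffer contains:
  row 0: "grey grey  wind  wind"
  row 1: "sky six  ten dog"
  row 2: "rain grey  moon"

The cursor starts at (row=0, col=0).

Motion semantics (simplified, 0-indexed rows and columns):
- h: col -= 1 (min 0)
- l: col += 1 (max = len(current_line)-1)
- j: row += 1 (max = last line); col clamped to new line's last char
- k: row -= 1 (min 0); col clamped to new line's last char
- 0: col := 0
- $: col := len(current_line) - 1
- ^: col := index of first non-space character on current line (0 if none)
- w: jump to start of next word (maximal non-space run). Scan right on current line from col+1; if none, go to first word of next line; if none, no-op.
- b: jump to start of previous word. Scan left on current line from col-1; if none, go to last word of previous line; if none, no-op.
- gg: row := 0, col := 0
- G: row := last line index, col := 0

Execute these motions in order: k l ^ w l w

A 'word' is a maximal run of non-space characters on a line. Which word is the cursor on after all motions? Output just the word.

After 1 (k): row=0 col=0 char='g'
After 2 (l): row=0 col=1 char='r'
After 3 (^): row=0 col=0 char='g'
After 4 (w): row=0 col=5 char='g'
After 5 (l): row=0 col=6 char='r'
After 6 (w): row=0 col=11 char='w'

Answer: wind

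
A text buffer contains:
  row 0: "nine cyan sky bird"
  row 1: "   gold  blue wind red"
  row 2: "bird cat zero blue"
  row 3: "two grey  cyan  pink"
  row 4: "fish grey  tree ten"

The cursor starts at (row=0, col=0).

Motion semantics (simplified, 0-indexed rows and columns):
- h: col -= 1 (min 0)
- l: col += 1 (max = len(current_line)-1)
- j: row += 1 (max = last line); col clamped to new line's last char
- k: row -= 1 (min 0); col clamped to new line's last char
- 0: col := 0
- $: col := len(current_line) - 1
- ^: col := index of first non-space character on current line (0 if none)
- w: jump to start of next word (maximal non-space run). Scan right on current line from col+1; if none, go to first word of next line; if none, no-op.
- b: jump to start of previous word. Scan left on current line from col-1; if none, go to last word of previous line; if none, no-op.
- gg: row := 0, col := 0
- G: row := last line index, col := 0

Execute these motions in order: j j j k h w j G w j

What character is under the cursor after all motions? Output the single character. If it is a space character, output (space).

After 1 (j): row=1 col=0 char='_'
After 2 (j): row=2 col=0 char='b'
After 3 (j): row=3 col=0 char='t'
After 4 (k): row=2 col=0 char='b'
After 5 (h): row=2 col=0 char='b'
After 6 (w): row=2 col=5 char='c'
After 7 (j): row=3 col=5 char='r'
After 8 (G): row=4 col=0 char='f'
After 9 (w): row=4 col=5 char='g'
After 10 (j): row=4 col=5 char='g'

Answer: g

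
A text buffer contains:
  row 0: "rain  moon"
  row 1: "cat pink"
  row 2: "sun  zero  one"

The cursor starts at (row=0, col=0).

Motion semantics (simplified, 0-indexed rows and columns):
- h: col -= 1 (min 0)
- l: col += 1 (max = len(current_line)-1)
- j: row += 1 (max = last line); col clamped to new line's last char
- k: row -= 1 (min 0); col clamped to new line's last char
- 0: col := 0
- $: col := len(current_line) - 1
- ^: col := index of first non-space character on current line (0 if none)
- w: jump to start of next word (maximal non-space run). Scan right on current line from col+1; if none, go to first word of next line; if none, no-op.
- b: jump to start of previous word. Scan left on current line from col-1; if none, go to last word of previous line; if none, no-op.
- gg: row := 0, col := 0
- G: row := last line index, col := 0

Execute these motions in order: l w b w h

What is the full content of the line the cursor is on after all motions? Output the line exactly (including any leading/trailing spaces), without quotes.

After 1 (l): row=0 col=1 char='a'
After 2 (w): row=0 col=6 char='m'
After 3 (b): row=0 col=0 char='r'
After 4 (w): row=0 col=6 char='m'
After 5 (h): row=0 col=5 char='_'

Answer: rain  moon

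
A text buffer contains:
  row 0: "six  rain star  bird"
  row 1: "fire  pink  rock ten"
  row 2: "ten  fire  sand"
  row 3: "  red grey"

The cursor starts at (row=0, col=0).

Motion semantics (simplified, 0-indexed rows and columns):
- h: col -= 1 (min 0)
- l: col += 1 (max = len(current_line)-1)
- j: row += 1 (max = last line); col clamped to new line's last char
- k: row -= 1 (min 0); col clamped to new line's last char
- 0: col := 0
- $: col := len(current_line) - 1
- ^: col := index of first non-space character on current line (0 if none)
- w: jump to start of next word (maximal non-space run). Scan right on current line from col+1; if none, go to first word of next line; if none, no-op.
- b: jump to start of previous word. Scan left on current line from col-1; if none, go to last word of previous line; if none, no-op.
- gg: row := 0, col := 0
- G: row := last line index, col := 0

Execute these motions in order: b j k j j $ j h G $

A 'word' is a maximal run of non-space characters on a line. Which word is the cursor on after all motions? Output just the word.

After 1 (b): row=0 col=0 char='s'
After 2 (j): row=1 col=0 char='f'
After 3 (k): row=0 col=0 char='s'
After 4 (j): row=1 col=0 char='f'
After 5 (j): row=2 col=0 char='t'
After 6 ($): row=2 col=14 char='d'
After 7 (j): row=3 col=9 char='y'
After 8 (h): row=3 col=8 char='e'
After 9 (G): row=3 col=0 char='_'
After 10 ($): row=3 col=9 char='y'

Answer: grey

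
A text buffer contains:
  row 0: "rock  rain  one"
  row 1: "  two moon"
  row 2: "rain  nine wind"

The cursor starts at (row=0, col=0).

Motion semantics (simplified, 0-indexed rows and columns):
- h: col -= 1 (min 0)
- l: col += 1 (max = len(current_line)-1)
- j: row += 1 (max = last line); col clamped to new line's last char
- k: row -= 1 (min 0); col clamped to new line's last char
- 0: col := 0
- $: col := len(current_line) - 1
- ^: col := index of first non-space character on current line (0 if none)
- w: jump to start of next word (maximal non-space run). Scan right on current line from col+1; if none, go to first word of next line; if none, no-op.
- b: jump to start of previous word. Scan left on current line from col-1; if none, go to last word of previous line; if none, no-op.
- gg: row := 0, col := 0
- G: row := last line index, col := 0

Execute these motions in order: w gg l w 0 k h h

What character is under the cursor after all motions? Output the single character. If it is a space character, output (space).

Answer: r

Derivation:
After 1 (w): row=0 col=6 char='r'
After 2 (gg): row=0 col=0 char='r'
After 3 (l): row=0 col=1 char='o'
After 4 (w): row=0 col=6 char='r'
After 5 (0): row=0 col=0 char='r'
After 6 (k): row=0 col=0 char='r'
After 7 (h): row=0 col=0 char='r'
After 8 (h): row=0 col=0 char='r'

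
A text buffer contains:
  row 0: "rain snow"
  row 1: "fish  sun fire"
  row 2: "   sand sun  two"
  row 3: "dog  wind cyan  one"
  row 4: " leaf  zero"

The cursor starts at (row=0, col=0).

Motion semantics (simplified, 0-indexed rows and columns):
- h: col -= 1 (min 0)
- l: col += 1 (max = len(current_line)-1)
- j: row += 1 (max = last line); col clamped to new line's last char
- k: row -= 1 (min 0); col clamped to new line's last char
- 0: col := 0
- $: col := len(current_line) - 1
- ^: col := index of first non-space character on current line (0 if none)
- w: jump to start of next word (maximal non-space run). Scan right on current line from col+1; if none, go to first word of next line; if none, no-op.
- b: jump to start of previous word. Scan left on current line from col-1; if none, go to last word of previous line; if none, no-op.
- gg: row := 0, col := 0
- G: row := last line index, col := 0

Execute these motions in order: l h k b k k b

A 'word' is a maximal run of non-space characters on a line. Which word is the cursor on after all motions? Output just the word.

After 1 (l): row=0 col=1 char='a'
After 2 (h): row=0 col=0 char='r'
After 3 (k): row=0 col=0 char='r'
After 4 (b): row=0 col=0 char='r'
After 5 (k): row=0 col=0 char='r'
After 6 (k): row=0 col=0 char='r'
After 7 (b): row=0 col=0 char='r'

Answer: rain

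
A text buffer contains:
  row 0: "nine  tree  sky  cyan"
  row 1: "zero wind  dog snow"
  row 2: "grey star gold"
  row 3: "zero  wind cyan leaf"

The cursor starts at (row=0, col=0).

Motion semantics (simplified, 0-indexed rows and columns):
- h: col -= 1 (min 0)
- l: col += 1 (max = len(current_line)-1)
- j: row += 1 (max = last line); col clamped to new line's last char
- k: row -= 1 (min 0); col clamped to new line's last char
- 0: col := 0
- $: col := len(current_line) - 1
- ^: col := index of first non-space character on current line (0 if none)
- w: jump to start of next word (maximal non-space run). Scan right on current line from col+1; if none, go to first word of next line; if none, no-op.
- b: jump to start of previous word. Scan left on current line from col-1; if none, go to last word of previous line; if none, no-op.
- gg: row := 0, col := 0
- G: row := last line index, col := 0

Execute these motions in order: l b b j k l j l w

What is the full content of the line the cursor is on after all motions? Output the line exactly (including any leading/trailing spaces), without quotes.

Answer: zero wind  dog snow

Derivation:
After 1 (l): row=0 col=1 char='i'
After 2 (b): row=0 col=0 char='n'
After 3 (b): row=0 col=0 char='n'
After 4 (j): row=1 col=0 char='z'
After 5 (k): row=0 col=0 char='n'
After 6 (l): row=0 col=1 char='i'
After 7 (j): row=1 col=1 char='e'
After 8 (l): row=1 col=2 char='r'
After 9 (w): row=1 col=5 char='w'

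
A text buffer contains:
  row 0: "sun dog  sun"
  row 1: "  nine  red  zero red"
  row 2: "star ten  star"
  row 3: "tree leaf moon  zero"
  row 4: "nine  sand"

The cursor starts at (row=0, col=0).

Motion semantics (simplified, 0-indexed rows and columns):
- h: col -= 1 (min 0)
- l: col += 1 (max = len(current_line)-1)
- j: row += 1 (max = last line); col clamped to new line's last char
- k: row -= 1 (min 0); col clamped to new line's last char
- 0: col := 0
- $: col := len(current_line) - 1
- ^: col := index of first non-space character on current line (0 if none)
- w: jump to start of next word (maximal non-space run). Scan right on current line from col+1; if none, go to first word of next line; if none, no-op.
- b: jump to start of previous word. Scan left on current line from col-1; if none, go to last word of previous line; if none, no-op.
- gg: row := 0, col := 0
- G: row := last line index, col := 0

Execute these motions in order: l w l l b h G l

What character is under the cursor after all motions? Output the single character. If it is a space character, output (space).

After 1 (l): row=0 col=1 char='u'
After 2 (w): row=0 col=4 char='d'
After 3 (l): row=0 col=5 char='o'
After 4 (l): row=0 col=6 char='g'
After 5 (b): row=0 col=4 char='d'
After 6 (h): row=0 col=3 char='_'
After 7 (G): row=4 col=0 char='n'
After 8 (l): row=4 col=1 char='i'

Answer: i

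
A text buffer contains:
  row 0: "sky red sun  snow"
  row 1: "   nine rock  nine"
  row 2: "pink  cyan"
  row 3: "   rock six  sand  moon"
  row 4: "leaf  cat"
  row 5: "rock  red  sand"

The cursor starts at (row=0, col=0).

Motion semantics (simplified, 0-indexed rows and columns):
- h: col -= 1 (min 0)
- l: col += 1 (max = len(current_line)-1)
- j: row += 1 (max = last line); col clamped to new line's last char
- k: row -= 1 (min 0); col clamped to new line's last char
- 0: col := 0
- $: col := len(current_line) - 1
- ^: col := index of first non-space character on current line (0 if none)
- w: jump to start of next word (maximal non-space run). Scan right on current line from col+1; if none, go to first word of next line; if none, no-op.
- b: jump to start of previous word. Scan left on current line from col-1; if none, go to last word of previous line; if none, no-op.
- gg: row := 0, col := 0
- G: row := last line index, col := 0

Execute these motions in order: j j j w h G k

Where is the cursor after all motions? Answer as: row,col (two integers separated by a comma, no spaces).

Answer: 4,0

Derivation:
After 1 (j): row=1 col=0 char='_'
After 2 (j): row=2 col=0 char='p'
After 3 (j): row=3 col=0 char='_'
After 4 (w): row=3 col=3 char='r'
After 5 (h): row=3 col=2 char='_'
After 6 (G): row=5 col=0 char='r'
After 7 (k): row=4 col=0 char='l'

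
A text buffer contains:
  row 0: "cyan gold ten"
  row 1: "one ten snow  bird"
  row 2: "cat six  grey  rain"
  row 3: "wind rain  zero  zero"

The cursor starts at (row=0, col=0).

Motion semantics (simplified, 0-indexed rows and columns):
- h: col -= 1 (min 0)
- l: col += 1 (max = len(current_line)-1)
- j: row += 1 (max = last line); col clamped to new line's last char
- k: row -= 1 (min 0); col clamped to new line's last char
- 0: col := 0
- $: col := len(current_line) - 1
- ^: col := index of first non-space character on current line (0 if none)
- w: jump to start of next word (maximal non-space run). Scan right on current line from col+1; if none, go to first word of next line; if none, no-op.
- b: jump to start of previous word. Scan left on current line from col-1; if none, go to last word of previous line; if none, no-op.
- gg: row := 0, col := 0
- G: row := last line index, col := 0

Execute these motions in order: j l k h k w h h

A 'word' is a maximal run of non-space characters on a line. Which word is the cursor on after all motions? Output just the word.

Answer: cyan

Derivation:
After 1 (j): row=1 col=0 char='o'
After 2 (l): row=1 col=1 char='n'
After 3 (k): row=0 col=1 char='y'
After 4 (h): row=0 col=0 char='c'
After 5 (k): row=0 col=0 char='c'
After 6 (w): row=0 col=5 char='g'
After 7 (h): row=0 col=4 char='_'
After 8 (h): row=0 col=3 char='n'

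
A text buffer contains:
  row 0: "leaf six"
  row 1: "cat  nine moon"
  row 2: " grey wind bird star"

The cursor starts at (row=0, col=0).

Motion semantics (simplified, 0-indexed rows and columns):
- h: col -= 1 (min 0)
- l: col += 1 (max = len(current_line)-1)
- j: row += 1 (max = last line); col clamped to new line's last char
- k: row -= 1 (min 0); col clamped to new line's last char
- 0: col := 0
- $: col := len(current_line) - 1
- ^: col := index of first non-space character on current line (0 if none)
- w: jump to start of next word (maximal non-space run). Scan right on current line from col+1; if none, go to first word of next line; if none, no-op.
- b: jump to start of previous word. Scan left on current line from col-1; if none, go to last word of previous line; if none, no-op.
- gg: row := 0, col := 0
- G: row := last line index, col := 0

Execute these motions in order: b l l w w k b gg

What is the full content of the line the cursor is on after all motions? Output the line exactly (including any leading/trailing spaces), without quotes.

Answer: leaf six

Derivation:
After 1 (b): row=0 col=0 char='l'
After 2 (l): row=0 col=1 char='e'
After 3 (l): row=0 col=2 char='a'
After 4 (w): row=0 col=5 char='s'
After 5 (w): row=1 col=0 char='c'
After 6 (k): row=0 col=0 char='l'
After 7 (b): row=0 col=0 char='l'
After 8 (gg): row=0 col=0 char='l'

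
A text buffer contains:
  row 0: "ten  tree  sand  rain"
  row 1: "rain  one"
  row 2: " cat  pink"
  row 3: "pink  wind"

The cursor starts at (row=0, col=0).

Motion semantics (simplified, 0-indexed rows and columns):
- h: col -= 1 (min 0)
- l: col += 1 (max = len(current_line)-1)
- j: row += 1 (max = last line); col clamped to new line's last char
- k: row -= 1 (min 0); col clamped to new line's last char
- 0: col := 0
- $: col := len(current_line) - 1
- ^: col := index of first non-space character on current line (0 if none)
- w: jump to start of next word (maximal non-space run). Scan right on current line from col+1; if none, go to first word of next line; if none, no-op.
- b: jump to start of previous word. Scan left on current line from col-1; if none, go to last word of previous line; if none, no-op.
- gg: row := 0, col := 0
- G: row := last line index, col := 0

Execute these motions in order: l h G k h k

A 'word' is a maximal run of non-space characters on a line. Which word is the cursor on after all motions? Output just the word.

After 1 (l): row=0 col=1 char='e'
After 2 (h): row=0 col=0 char='t'
After 3 (G): row=3 col=0 char='p'
After 4 (k): row=2 col=0 char='_'
After 5 (h): row=2 col=0 char='_'
After 6 (k): row=1 col=0 char='r'

Answer: rain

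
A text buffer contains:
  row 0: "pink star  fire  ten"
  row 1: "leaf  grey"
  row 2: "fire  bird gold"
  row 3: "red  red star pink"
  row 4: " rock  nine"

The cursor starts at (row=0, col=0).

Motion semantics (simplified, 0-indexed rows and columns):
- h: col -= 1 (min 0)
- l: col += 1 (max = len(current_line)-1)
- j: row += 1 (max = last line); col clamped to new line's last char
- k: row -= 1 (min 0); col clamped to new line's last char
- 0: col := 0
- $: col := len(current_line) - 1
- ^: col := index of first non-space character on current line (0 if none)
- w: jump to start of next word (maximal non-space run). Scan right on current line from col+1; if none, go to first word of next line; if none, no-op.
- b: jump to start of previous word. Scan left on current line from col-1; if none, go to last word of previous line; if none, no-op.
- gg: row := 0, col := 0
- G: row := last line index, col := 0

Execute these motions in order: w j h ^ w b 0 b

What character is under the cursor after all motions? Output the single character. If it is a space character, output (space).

After 1 (w): row=0 col=5 char='s'
After 2 (j): row=1 col=5 char='_'
After 3 (h): row=1 col=4 char='_'
After 4 (^): row=1 col=0 char='l'
After 5 (w): row=1 col=6 char='g'
After 6 (b): row=1 col=0 char='l'
After 7 (0): row=1 col=0 char='l'
After 8 (b): row=0 col=17 char='t'

Answer: t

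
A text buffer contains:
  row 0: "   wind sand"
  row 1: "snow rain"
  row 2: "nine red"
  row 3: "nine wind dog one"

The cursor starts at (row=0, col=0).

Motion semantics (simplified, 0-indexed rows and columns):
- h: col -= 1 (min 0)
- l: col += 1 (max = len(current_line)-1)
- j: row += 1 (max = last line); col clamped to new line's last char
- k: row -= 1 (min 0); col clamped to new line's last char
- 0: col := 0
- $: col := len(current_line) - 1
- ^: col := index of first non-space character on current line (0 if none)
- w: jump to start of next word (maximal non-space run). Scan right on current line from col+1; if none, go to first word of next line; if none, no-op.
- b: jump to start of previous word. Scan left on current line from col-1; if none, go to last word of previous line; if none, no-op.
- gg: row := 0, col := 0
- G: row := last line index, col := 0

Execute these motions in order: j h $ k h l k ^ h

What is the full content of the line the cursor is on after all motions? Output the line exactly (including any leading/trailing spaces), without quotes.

Answer:    wind sand

Derivation:
After 1 (j): row=1 col=0 char='s'
After 2 (h): row=1 col=0 char='s'
After 3 ($): row=1 col=8 char='n'
After 4 (k): row=0 col=8 char='s'
After 5 (h): row=0 col=7 char='_'
After 6 (l): row=0 col=8 char='s'
After 7 (k): row=0 col=8 char='s'
After 8 (^): row=0 col=3 char='w'
After 9 (h): row=0 col=2 char='_'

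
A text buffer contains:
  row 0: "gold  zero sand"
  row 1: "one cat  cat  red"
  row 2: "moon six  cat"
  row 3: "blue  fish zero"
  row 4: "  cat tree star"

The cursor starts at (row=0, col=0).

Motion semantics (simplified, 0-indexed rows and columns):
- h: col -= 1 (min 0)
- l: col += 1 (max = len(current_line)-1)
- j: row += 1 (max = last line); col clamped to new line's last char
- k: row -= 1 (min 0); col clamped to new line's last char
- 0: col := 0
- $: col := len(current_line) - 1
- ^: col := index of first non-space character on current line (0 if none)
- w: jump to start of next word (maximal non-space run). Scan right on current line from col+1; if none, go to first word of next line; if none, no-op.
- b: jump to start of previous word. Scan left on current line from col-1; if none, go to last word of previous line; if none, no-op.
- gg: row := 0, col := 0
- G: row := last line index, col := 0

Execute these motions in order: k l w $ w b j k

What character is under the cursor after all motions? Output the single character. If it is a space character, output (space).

After 1 (k): row=0 col=0 char='g'
After 2 (l): row=0 col=1 char='o'
After 3 (w): row=0 col=6 char='z'
After 4 ($): row=0 col=14 char='d'
After 5 (w): row=1 col=0 char='o'
After 6 (b): row=0 col=11 char='s'
After 7 (j): row=1 col=11 char='t'
After 8 (k): row=0 col=11 char='s'

Answer: s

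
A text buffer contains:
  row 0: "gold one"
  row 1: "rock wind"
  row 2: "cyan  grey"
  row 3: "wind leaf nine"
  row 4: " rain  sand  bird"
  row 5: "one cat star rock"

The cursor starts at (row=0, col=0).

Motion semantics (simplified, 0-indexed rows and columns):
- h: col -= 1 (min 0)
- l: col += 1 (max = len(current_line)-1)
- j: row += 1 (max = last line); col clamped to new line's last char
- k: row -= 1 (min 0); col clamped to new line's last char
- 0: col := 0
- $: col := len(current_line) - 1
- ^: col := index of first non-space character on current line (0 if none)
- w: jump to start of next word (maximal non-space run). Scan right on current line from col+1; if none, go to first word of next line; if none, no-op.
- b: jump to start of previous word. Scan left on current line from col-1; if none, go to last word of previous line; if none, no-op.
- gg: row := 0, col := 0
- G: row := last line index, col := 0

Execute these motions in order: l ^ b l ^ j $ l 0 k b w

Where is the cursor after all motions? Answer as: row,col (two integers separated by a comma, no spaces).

Answer: 0,5

Derivation:
After 1 (l): row=0 col=1 char='o'
After 2 (^): row=0 col=0 char='g'
After 3 (b): row=0 col=0 char='g'
After 4 (l): row=0 col=1 char='o'
After 5 (^): row=0 col=0 char='g'
After 6 (j): row=1 col=0 char='r'
After 7 ($): row=1 col=8 char='d'
After 8 (l): row=1 col=8 char='d'
After 9 (0): row=1 col=0 char='r'
After 10 (k): row=0 col=0 char='g'
After 11 (b): row=0 col=0 char='g'
After 12 (w): row=0 col=5 char='o'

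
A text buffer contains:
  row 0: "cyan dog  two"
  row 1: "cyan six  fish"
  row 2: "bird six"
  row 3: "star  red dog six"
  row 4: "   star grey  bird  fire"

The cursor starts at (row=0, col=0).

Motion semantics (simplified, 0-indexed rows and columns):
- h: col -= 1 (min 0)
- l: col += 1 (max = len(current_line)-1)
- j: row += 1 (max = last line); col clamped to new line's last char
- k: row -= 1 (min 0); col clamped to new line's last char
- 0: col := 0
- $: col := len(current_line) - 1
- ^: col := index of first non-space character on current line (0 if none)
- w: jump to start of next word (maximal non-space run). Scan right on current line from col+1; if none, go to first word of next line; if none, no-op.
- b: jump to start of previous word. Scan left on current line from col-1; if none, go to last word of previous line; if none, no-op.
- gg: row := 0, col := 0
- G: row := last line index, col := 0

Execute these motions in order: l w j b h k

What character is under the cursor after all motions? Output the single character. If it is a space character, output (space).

After 1 (l): row=0 col=1 char='y'
After 2 (w): row=0 col=5 char='d'
After 3 (j): row=1 col=5 char='s'
After 4 (b): row=1 col=0 char='c'
After 5 (h): row=1 col=0 char='c'
After 6 (k): row=0 col=0 char='c'

Answer: c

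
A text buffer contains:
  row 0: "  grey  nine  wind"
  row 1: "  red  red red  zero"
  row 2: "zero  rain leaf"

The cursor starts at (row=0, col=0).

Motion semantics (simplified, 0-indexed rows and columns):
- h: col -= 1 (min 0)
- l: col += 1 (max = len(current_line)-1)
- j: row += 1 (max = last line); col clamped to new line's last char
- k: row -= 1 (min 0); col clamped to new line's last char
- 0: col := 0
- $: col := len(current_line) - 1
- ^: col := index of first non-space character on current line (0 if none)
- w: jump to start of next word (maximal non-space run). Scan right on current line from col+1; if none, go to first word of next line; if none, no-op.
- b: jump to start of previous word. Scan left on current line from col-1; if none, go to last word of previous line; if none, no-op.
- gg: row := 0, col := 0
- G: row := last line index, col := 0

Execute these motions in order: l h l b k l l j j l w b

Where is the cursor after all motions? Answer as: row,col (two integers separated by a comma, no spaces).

Answer: 2,0

Derivation:
After 1 (l): row=0 col=1 char='_'
After 2 (h): row=0 col=0 char='_'
After 3 (l): row=0 col=1 char='_'
After 4 (b): row=0 col=1 char='_'
After 5 (k): row=0 col=1 char='_'
After 6 (l): row=0 col=2 char='g'
After 7 (l): row=0 col=3 char='r'
After 8 (j): row=1 col=3 char='e'
After 9 (j): row=2 col=3 char='o'
After 10 (l): row=2 col=4 char='_'
After 11 (w): row=2 col=6 char='r'
After 12 (b): row=2 col=0 char='z'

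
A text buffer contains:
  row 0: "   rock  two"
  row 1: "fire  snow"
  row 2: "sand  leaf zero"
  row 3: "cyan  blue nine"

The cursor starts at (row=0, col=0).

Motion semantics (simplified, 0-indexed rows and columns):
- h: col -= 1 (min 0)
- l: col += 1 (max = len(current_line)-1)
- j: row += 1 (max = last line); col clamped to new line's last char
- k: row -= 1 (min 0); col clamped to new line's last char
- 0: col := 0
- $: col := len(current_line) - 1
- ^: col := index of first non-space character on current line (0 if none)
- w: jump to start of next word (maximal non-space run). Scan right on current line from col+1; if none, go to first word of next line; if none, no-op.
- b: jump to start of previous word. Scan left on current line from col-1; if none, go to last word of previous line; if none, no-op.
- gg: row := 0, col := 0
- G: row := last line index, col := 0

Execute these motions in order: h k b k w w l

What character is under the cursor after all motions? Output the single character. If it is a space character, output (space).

After 1 (h): row=0 col=0 char='_'
After 2 (k): row=0 col=0 char='_'
After 3 (b): row=0 col=0 char='_'
After 4 (k): row=0 col=0 char='_'
After 5 (w): row=0 col=3 char='r'
After 6 (w): row=0 col=9 char='t'
After 7 (l): row=0 col=10 char='w'

Answer: w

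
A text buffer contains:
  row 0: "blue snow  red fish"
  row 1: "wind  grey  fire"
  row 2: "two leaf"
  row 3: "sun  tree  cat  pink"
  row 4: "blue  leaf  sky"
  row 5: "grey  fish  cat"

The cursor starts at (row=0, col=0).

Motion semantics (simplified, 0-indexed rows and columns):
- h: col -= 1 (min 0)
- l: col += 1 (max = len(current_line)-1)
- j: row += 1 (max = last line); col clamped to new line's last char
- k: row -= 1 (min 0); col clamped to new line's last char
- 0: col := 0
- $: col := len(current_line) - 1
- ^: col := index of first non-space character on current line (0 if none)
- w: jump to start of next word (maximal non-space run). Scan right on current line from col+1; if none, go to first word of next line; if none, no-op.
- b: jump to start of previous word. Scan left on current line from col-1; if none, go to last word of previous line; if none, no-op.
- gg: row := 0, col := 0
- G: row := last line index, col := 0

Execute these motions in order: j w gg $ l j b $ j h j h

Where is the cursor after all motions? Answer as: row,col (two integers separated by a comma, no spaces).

Answer: 3,5

Derivation:
After 1 (j): row=1 col=0 char='w'
After 2 (w): row=1 col=6 char='g'
After 3 (gg): row=0 col=0 char='b'
After 4 ($): row=0 col=18 char='h'
After 5 (l): row=0 col=18 char='h'
After 6 (j): row=1 col=15 char='e'
After 7 (b): row=1 col=12 char='f'
After 8 ($): row=1 col=15 char='e'
After 9 (j): row=2 col=7 char='f'
After 10 (h): row=2 col=6 char='a'
After 11 (j): row=3 col=6 char='r'
After 12 (h): row=3 col=5 char='t'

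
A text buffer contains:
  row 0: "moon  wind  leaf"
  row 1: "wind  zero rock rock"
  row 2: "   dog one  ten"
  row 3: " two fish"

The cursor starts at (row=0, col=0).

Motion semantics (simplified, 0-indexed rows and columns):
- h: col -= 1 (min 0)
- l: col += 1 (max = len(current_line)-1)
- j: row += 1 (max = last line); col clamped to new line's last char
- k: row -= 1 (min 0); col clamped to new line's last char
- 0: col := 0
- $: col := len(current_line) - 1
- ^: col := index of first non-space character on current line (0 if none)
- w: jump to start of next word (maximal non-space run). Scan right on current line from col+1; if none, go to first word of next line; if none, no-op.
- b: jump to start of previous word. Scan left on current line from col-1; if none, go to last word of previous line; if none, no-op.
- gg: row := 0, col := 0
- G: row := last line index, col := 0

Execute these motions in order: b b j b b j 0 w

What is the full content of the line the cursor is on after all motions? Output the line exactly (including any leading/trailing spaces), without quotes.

After 1 (b): row=0 col=0 char='m'
After 2 (b): row=0 col=0 char='m'
After 3 (j): row=1 col=0 char='w'
After 4 (b): row=0 col=12 char='l'
After 5 (b): row=0 col=6 char='w'
After 6 (j): row=1 col=6 char='z'
After 7 (0): row=1 col=0 char='w'
After 8 (w): row=1 col=6 char='z'

Answer: wind  zero rock rock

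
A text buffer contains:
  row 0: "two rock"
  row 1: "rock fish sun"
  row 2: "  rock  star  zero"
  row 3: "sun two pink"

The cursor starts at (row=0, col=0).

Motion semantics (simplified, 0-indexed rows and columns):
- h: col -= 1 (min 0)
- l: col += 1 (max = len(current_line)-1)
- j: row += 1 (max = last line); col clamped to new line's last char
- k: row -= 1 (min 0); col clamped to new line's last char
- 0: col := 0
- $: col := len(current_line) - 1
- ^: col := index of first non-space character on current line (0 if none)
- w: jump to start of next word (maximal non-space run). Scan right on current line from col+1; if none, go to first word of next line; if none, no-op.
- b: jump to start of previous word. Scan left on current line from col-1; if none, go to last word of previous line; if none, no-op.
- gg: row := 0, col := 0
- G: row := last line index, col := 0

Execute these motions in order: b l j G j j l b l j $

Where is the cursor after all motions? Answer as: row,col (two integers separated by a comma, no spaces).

Answer: 3,11

Derivation:
After 1 (b): row=0 col=0 char='t'
After 2 (l): row=0 col=1 char='w'
After 3 (j): row=1 col=1 char='o'
After 4 (G): row=3 col=0 char='s'
After 5 (j): row=3 col=0 char='s'
After 6 (j): row=3 col=0 char='s'
After 7 (l): row=3 col=1 char='u'
After 8 (b): row=3 col=0 char='s'
After 9 (l): row=3 col=1 char='u'
After 10 (j): row=3 col=1 char='u'
After 11 ($): row=3 col=11 char='k'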